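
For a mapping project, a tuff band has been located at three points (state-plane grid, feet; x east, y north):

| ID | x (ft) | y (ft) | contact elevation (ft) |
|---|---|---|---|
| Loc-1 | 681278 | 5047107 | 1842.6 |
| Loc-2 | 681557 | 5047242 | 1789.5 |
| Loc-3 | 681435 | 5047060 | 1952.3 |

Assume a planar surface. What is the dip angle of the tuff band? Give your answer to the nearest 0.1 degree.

Let the plane be z = a·x + b·y + c.
Loc-2−Loc-1: 279a + 135b = −53.1;  Loc-3−Loc-1: 157a − 47b = 109.7.
Solving gives a = 0.35892, b = −1.13510.
Gradient magnitude |∇z| = √(a² + b²) = √(0.12882 + 1.28845) = 1.19049.
True dip = arctan(1.19049) = 50.0°, dipping toward NNW (azimuth ≈ 342°).

50.0°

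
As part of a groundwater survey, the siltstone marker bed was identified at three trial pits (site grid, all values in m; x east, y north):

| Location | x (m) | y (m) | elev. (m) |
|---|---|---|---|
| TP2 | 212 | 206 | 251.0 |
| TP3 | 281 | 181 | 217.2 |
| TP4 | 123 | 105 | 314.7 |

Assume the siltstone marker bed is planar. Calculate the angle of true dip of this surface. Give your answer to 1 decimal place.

29.5°

Two edge vectors: TP2→TP3 = (69, -25, -33.8), TP2→TP4 = (-89, -101, 63.7).
Normal n = (TP2→TP3) × (TP2→TP4) = (-5006.3, -1387.1, -9194).
So ∂z/∂x = −n_x/n_z = −0.54452 and ∂z/∂y = −n_y/n_z = −0.15087.
Gradient magnitude |∇z| = √(a² + b²) = √(0.29650 + 0.02276) = 0.56503.
True dip = arctan(0.56503) = 29.5°, dipping toward ENE (azimuth ≈ 075°).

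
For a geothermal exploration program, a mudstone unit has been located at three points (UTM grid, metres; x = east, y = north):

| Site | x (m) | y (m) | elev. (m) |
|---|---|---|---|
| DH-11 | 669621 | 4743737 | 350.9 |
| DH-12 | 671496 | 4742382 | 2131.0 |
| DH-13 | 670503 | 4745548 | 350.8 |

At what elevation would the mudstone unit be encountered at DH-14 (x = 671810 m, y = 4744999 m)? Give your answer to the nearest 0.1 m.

1456.4 m

Let the plane be z = a·x + b·y + c.
DH-12−DH-11: 1875a − 1355b = 1780.1;  DH-13−DH-11: 882a + 1811b = −0.1.
Solving gives a = 0.702202501, b = −0.342044509.
Then c = 350.9 − a·669621 − b·4743737 = 1152710.55.
At (671810, 4744999): z = 471746.7 − 1623000.9 + 1152710.55 = 1456.4 m.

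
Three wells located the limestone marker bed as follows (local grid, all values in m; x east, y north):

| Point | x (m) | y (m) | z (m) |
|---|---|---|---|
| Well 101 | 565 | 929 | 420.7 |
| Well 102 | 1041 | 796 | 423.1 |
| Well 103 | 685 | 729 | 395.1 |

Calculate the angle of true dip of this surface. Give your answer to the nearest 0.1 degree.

9.4°

Let the plane be z = a·x + b·y + c.
Well 102−Well 101: 476a − 133b = 2.4;  Well 103−Well 101: 120a − 200b = −25.6.
Solving gives a = 0.04903, b = 0.15742.
Gradient magnitude |∇z| = √(a² + b²) = √(0.00240 + 0.02478) = 0.16487.
True dip = arctan(0.16487) = 9.4°, dipping toward SSW (azimuth ≈ 197°).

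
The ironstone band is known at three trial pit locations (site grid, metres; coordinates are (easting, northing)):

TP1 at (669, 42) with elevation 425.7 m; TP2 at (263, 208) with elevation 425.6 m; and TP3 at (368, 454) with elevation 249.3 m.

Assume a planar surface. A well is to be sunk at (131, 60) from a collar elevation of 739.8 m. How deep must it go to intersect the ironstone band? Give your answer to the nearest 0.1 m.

191.0 m

Let the plane be z = a·E + b·N + c.
TP2−TP1: −406a + 166b = −0.1;  TP3−TP1: −301a + 412b = −176.4.
Solving gives a = −0.24927, b = −0.61027.
Then c = 425.7 − a·669 − b·42 = 618.09.
At (131, 60): z_contact = −32.65 − 36.62 + 618.09 = 548.82 m.
Depth below ground = 739.8 − 548.82 = 191.0 m.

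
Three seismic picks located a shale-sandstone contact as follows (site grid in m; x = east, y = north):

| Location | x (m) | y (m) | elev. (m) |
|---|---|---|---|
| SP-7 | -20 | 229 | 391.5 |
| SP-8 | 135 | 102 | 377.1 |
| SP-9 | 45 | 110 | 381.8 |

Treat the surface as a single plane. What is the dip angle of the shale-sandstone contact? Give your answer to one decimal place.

4.2°

Two edge vectors: SP-7→SP-8 = (155, -127, -14.4), SP-7→SP-9 = (65, -119, -9.7).
Normal n = (SP-7→SP-8) × (SP-7→SP-9) = (-481.7, 567.5, -10190).
So ∂z/∂x = −n_x/n_z = −0.04727 and ∂z/∂y = −n_y/n_z = 0.05569.
Gradient magnitude |∇z| = √(a² + b²) = √(0.00223 + 0.00310) = 0.07305.
True dip = arctan(0.07305) = 4.2°, dipping toward SE (azimuth ≈ 140°).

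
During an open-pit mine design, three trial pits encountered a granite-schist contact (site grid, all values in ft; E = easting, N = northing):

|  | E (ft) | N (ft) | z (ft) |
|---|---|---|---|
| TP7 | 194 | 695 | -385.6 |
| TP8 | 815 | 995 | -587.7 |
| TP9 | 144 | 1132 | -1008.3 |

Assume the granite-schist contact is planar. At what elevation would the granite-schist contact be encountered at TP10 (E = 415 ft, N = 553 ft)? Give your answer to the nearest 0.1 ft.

Two edge vectors: TP7→TP8 = (621, 300, -202.1), TP7→TP9 = (-50, 437, -622.7).
Normal n = (TP7→TP8) × (TP7→TP9) = (-98492.3, 396801.7, 286377).
So ∂z/∂E = −n_x/n_z = 0.343925 and ∂z/∂N = −n_y/n_z = −1.385592.
Intercept c from TP7: -385.6 − 66.72 + 962.99 = 510.66.
At (415, 553): z = 142.7 − 766.2 + 510.66 = -112.8 ft.

-112.8 ft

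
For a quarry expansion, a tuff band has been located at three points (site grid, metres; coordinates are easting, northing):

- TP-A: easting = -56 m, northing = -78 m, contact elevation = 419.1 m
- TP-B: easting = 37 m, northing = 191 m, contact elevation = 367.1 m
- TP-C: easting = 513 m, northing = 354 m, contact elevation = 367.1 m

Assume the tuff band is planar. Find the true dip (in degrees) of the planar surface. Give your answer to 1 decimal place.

Let the plane be z = a·easting + b·northing + c.
TP-B−TP-A: 93a + 269b = −52;  TP-C−TP-A: 569a + 432b = −52.
Solving gives a = 0.07509, b = −0.21927.
Gradient magnitude |∇z| = √(a² + b²) = √(0.00564 + 0.04808) = 0.23177.
True dip = arctan(0.23177) = 13.0°, dipping toward NNW (azimuth ≈ 341°).

13.0°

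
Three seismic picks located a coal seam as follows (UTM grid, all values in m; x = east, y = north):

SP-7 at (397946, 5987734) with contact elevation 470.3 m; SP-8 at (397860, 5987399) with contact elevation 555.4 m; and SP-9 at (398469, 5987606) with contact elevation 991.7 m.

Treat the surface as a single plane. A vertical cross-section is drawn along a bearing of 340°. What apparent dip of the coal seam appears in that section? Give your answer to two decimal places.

36.93°

Two edge vectors: SP-7→SP-8 = (-86, -335, 85.1), SP-7→SP-9 = (523, -128, 521.4).
Normal n = (SP-7→SP-8) × (SP-7→SP-9) = (-163776.2, 89347.7, 186213).
So ∂z/∂x = −n_x/n_z = 0.87951 and ∂z/∂y = −n_y/n_z = −0.47981.
Unit vector along 340° is (sin 340°, cos 340°) = (-0.3420, 0.9397).
Slope in that direction = a·(-0.3420) + b·(0.9397) = −0.75169.
Apparent dip = arctan|0.75169| = 36.93° (true dip is 45.1°, so apparent ≤ true as expected).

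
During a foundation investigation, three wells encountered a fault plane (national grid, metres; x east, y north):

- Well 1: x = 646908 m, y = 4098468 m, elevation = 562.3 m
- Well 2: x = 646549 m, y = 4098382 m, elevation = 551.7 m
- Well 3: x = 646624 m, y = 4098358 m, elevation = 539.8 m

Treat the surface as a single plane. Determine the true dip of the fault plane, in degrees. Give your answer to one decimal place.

18.8°

Two edge vectors: Well 1→Well 2 = (-359, -86, -10.6), Well 1→Well 3 = (-284, -110, -22.5).
Normal n = (Well 1→Well 2) × (Well 1→Well 3) = (769, -5067.1, 15066).
So ∂z/∂x = −n_x/n_z = −0.05104 and ∂z/∂y = −n_y/n_z = 0.33633.
Gradient magnitude |∇z| = √(a² + b²) = √(0.00261 + 0.11312) = 0.34018.
True dip = arctan(0.34018) = 18.8°, dipping toward S (azimuth ≈ 171°).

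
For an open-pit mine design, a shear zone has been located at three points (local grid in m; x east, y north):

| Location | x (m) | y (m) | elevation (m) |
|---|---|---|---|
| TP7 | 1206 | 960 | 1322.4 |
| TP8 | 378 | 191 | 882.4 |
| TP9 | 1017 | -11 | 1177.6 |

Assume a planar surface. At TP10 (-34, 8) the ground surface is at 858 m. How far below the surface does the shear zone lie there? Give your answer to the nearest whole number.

183 m

Let the plane be z = a·x + b·y + c.
TP8−TP7: −828a − 769b = −440;  TP9−TP7: −189a − 971b = −144.8.
Solving gives a = 0.47960, b = 0.05577.
Then c = 1322.4 − a·1206 − b·960 = 690.46.
At (-34, 8): z_contact = −16.3 + 0.4 + 690.46 = 674.6 m.
Depth below ground = 858 − 674.6 = 183 m.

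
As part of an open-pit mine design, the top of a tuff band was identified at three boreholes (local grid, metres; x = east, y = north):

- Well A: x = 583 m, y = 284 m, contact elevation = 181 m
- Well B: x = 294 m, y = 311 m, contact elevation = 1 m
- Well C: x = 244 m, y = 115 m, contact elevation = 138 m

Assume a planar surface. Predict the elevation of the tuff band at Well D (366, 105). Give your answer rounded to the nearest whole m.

213 m

Two edge vectors: Well A→Well B = (-289, 27, -180), Well A→Well C = (-339, -169, -43).
Normal n = (Well A→Well B) × (Well A→Well C) = (-31581, 48593, 57994).
So ∂z/∂x = −n_x/n_z = 0.54456 and ∂z/∂y = −n_y/n_z = −0.83790.
Intercept c from Well A: 181 − 317.48 + 237.96 = 101.49.
At (366, 105): z = 199.3 − 88.0 + 101.49 = 212.8 m.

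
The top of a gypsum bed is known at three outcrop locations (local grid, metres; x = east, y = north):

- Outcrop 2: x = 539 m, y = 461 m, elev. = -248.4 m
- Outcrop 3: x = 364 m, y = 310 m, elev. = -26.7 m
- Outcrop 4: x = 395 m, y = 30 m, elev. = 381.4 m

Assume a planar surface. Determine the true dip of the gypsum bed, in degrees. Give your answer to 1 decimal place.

Two edge vectors: Outcrop 2→Outcrop 3 = (-175, -151, 221.7), Outcrop 2→Outcrop 4 = (-144, -431, 629.8).
Normal n = (Outcrop 2→Outcrop 3) × (Outcrop 2→Outcrop 4) = (452.9, 78290.2, 53681).
So ∂z/∂x = −n_x/n_z = −0.00844 and ∂z/∂y = −n_y/n_z = −1.45843.
Gradient magnitude |∇z| = √(a² + b²) = √(0.00007 + 2.12703) = 1.45846.
True dip = arctan(1.45846) = 55.6°, dipping toward N (azimuth ≈ 000°).

55.6°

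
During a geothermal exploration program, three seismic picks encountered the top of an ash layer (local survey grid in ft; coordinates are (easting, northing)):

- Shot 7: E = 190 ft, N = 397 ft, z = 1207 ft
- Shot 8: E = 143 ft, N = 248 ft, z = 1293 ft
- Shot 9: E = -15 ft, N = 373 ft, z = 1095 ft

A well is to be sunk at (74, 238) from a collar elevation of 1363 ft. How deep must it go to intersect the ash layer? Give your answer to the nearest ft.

106 ft

Two edge vectors: Shot 7→Shot 8 = (-47, -149, 86), Shot 7→Shot 9 = (-205, -24, -112).
Normal n = (Shot 7→Shot 8) × (Shot 7→Shot 9) = (18752, -22894, -29417).
So ∂z/∂E = −n_x/n_z = 0.63745 and ∂z/∂N = −n_y/n_z = −0.77826.
Intercept c from Shot 7: 1207 − 121.12 + 308.97 = 1394.85.
At (74, 238): z_contact = 47.2 − 185.2 + 1394.85 = 1256.8 ft.
Depth below ground = 1363 − 1256.8 = 106 ft.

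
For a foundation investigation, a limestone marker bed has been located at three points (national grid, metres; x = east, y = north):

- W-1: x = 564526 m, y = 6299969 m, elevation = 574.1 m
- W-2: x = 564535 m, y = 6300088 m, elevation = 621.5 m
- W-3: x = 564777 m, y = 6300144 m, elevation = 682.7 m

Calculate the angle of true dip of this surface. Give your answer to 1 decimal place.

22.7°

Let the plane be z = a·x + b·y + c.
W-2−W-1: 9a + 119b = 47.4;  W-3−W-1: 251a + 175b = 108.6.
Solving gives a = 0.16358, b = 0.38595.
Gradient magnitude |∇z| = √(a² + b²) = √(0.02676 + 0.14896) = 0.41918.
True dip = arctan(0.41918) = 22.7°, dipping toward SSW (azimuth ≈ 203°).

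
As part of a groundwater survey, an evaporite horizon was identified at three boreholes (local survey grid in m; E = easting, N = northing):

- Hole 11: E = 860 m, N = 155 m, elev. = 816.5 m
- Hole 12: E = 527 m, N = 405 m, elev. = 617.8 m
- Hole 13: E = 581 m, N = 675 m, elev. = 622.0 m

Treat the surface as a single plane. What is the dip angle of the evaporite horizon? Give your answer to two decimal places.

28.22°

Two edge vectors: Hole 11→Hole 12 = (-333, 250, -198.7), Hole 11→Hole 13 = (-279, 520, -194.5).
Normal n = (Hole 11→Hole 12) × (Hole 11→Hole 13) = (54699, -9331.2, -103410).
So ∂z/∂E = −n_x/n_z = 0.52895 and ∂z/∂N = −n_y/n_z = −0.09023.
Gradient magnitude |∇z| = √(a² + b²) = √(0.27979 + 0.00814) = 0.53659.
True dip = arctan(0.53659) = 28.22°, dipping toward W (azimuth ≈ 280°).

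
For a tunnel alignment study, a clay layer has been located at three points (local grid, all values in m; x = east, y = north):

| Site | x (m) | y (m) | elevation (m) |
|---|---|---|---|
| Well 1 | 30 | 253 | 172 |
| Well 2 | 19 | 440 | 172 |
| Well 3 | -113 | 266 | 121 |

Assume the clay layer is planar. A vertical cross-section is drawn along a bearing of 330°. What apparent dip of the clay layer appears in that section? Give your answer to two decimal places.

Let the plane be z = a·x + b·y + c.
Well 2−Well 1: −11a + 187b = 0;  Well 3−Well 1: −143a + 13b = −51.
Solving gives a = 0.35856, b = 0.02109.
Unit vector along 330° is (sin 330°, cos 330°) = (-0.5000, 0.8660).
Slope in that direction = a·(-0.5000) + b·(0.8660) = −0.16101.
Apparent dip = arctan|0.16101| = 9.15° (true dip is 19.8°, so apparent ≤ true as expected).

9.15°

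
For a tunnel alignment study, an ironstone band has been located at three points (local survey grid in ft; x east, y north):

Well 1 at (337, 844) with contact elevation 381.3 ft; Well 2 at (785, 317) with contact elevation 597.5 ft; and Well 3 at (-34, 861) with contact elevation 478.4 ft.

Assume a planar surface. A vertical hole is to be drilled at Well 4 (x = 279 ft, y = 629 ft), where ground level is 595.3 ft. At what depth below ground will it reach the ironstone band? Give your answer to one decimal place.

55.5 ft

Two edge vectors: Well 1→Well 2 = (448, -527, 216.2), Well 1→Well 3 = (-371, 17, 97.1).
Normal n = (Well 1→Well 2) × (Well 1→Well 3) = (-54847.1, -123711, -187901).
So ∂z/∂x = −n_x/n_z = −0.29189 and ∂z/∂y = −n_y/n_z = −0.65838.
Intercept c from Well 1: 381.3 + 98.37 + 555.68 = 1035.34.
At (279, 629): z_contact = −81.44 − 414.12 + 1035.34 = 539.78 ft.
Depth below ground = 595.3 − 539.78 = 55.5 ft.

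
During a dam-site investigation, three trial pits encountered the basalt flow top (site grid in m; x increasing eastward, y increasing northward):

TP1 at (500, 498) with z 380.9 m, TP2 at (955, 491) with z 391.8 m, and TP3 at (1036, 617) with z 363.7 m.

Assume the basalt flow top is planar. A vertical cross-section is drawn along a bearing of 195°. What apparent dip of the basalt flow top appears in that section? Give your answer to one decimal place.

Two edge vectors: TP1→TP2 = (455, -7, 10.9), TP1→TP3 = (536, 119, -17.2).
Normal n = (TP1→TP2) × (TP1→TP3) = (-1176.7, 13668.4, 57897).
So ∂z/∂x = −n_x/n_z = 0.02032 and ∂z/∂y = −n_y/n_z = −0.23608.
Unit vector along 195° is (sin 195°, cos 195°) = (-0.2588, -0.9659).
Slope in that direction = a·(-0.2588) + b·(-0.9659) = 0.22278.
Apparent dip = arctan|0.22278| = 12.6° (true dip is 13.3°, so apparent ≤ true as expected).

12.6°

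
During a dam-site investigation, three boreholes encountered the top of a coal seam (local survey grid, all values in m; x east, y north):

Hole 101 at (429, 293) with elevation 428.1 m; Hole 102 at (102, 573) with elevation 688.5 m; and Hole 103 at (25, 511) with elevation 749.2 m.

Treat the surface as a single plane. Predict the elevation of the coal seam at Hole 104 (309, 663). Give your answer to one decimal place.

524.9 m

Let the plane be z = a·x + b·y + c.
Hole 102−Hole 101: −327a + 280b = 260.4;  Hole 103−Hole 101: −404a + 218b = 321.1.
Solving gives a = −0.79220, b = 0.00483.
Then c = 428.1 − a·429 − b·293 = 766.54.
At (309, 663): z = −244.8 + 3.2 + 766.54 = 524.9 m.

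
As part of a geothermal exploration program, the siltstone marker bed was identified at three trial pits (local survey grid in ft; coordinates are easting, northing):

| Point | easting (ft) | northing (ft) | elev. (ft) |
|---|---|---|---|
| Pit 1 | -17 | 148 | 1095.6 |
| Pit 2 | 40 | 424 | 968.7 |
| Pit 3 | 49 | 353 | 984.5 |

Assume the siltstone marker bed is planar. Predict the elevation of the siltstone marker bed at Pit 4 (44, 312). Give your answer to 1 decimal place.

1000.9 ft

Let the plane be z = a·easting + b·northing + c.
Pit 2−Pit 1: 57a + 276b = −126.9;  Pit 3−Pit 1: 66a + 205b = −111.1.
Solving gives a = −0.71185, b = −0.31277.
Then c = 1095.6 − a·-17 − b·148 = 1129.79.
At (44, 312): z = −31.3 − 97.6 + 1129.79 = 1000.9 ft.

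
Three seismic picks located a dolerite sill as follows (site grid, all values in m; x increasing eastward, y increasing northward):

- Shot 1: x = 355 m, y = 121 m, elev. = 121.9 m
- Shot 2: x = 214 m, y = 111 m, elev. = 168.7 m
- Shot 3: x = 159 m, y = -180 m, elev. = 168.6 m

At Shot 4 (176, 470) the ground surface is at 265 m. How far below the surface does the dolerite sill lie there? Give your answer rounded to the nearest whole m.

61 m

Let the plane be z = a·x + b·y + c.
Shot 2−Shot 1: −141a − 10b = 46.8;  Shot 3−Shot 1: −196a − 301b = 46.7.
Solving gives a = −0.33645, b = 0.06393.
Then c = 121.9 − a·355 − b·121 = 233.60.
At (176, 470): z_contact = −59.2 + 30.0 + 233.60 = 204.4 m.
Depth below ground = 265 − 204.4 = 61 m.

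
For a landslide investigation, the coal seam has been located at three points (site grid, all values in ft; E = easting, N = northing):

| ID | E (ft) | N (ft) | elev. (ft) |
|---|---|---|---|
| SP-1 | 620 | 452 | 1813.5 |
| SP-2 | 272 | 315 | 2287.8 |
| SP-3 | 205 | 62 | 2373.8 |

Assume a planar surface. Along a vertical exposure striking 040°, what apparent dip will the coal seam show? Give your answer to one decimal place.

40.8°

Let the plane be z = a·E + b·N + c.
SP-2−SP-1: −348a − 137b = 474.3;  SP-3−SP-1: −415a − 390b = 560.3.
Solving gives a = −1.37217, b = 0.02346.
Unit vector along 040° is (sin 40°, cos 40°) = (0.6428, 0.7660).
Slope in that direction = a·(0.6428) + b·(0.7660) = −0.86404.
Apparent dip = arctan|0.86404| = 40.8° (true dip is 53.9°, so apparent ≤ true as expected).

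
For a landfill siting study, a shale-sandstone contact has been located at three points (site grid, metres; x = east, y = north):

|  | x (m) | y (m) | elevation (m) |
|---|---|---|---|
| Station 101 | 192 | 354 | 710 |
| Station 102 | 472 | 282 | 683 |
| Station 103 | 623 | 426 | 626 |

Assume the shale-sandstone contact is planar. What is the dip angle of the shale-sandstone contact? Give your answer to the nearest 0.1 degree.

Let the plane be z = a·x + b·y + c.
Station 102−Station 101: 280a − 72b = −27;  Station 103−Station 101: 431a + 72b = −84.
Solving gives a = −0.15612, b = −0.23213.
Gradient magnitude |∇z| = √(a² + b²) = √(0.02437 + 0.05388) = 0.27974.
True dip = arctan(0.27974) = 15.6°, dipping toward NE (azimuth ≈ 034°).

15.6°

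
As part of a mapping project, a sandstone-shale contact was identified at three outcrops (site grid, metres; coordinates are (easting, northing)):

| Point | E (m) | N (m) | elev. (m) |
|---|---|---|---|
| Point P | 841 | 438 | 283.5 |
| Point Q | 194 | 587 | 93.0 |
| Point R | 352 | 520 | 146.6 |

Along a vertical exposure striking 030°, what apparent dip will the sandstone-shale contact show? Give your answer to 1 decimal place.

4.6°

Let the plane be z = a·E + b·N + c.
Point Q−Point P: −647a + 149b = −190.5;  Point R−Point P: −489a + 82b = −136.9.
Solving gives a = 0.24118, b = −0.23124.
Unit vector along 030° is (sin 30°, cos 30°) = (0.5000, 0.8660).
Slope in that direction = a·(0.5000) + b·(0.8660) = −0.07967.
Apparent dip = arctan|0.07967| = 4.6° (true dip is 18.5°, so apparent ≤ true as expected).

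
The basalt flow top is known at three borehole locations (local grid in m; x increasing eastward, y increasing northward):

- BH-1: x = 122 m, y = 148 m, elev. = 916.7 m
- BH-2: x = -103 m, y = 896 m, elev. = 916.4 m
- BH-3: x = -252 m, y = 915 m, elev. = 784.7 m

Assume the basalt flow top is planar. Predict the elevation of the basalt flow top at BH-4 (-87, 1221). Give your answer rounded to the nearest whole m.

1021 m

Two edge vectors: BH-1→BH-2 = (-225, 748, -0.3), BH-1→BH-3 = (-374, 767, -132).
Normal n = (BH-1→BH-2) × (BH-1→BH-3) = (-98505.9, -29587.8, 107177).
So ∂z/∂x = −n_x/n_z = 0.91910 and ∂z/∂y = −n_y/n_z = 0.27606.
Intercept c from BH-1: 916.7 − 112.13 − 40.86 = 763.71.
At (-87, 1221): z = −80.0 + 337.1 + 763.71 = 1020.8 m.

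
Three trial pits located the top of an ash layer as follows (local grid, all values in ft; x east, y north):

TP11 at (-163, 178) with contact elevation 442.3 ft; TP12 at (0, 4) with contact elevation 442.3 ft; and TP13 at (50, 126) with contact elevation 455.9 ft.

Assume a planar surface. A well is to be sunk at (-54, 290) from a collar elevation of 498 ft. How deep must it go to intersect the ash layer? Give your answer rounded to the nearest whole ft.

Let the plane be z = a·x + b·y + c.
TP12−TP11: 163a − 174b = 0;  TP13−TP11: 213a − 52b = 13.6.
Solving gives a = 0.08278, b = 0.07755.
Then c = 442.3 − a·-163 − b·178 = 441.99.
At (-54, 290): z_contact = −4.5 + 22.5 + 441.99 = 460.0 ft.
Depth below ground = 498 − 460.0 = 38 ft.

38 ft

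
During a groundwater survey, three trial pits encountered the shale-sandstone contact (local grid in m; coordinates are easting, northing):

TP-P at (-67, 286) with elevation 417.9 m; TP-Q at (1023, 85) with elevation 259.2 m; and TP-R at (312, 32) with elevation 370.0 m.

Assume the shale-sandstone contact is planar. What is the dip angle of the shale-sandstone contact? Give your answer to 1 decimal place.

9.0°

Let the plane be z = a·easting + b·northing + c.
TP-Q−TP-P: 1090a − 201b = −158.7;  TP-R−TP-P: 379a − 254b = −47.9.
Solving gives a = −0.15289, b = −0.03955.
Gradient magnitude |∇z| = √(a² + b²) = √(0.02338 + 0.00156) = 0.15792.
True dip = arctan(0.15792) = 9.0°, dipping toward ENE (azimuth ≈ 075°).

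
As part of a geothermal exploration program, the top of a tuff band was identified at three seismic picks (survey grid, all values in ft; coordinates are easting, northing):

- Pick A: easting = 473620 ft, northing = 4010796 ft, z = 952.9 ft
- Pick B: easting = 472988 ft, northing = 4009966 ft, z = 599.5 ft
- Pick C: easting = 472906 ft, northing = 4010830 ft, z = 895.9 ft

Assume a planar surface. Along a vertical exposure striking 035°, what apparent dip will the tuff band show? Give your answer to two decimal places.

18.98°

Two edge vectors: Pick A→Pick B = (-632, -830, -353.4), Pick A→Pick C = (-714, 34, -57).
Normal n = (Pick A→Pick B) × (Pick A→Pick C) = (59325.6, 216303.6, -614108).
So ∂z/∂easting = −n_x/n_z = 0.09660 and ∂z/∂northing = −n_y/n_z = 0.35222.
Unit vector along 035° is (sin 35°, cos 35°) = (0.5736, 0.8192).
Slope in that direction = a·(0.5736) + b·(0.8192) = 0.34394.
Apparent dip = arctan|0.34394| = 18.98° (true dip is 20.1°, so apparent ≤ true as expected).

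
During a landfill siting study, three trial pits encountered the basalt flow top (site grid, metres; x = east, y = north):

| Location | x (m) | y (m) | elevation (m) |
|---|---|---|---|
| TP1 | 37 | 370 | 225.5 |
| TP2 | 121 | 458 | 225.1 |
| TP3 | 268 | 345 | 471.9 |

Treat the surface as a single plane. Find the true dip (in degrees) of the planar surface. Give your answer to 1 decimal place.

53.2°

Two edge vectors: TP1→TP2 = (84, 88, -0.4), TP1→TP3 = (231, -25, 246.4).
Normal n = (TP1→TP2) × (TP1→TP3) = (21673.2, -20790, -22428).
So ∂z/∂x = −n_x/n_z = 0.96635 and ∂z/∂y = −n_y/n_z = −0.92697.
Gradient magnitude |∇z| = √(a² + b²) = √(0.93382 + 0.85927) = 1.33906.
True dip = arctan(1.33906) = 53.2°, dipping toward NW (azimuth ≈ 314°).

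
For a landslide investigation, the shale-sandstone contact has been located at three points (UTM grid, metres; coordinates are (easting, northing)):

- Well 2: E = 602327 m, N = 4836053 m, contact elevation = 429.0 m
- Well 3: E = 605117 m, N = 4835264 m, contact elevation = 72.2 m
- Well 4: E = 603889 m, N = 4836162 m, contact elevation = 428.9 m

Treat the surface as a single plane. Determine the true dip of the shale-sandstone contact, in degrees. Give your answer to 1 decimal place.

Let the plane be z = a·E + b·N + c.
Well 3−Well 2: 2790a − 789b = −356.8;  Well 4−Well 2: 1562a + 109b = −0.1.
Solving gives a = −0.02536, b = 0.36253.
Gradient magnitude |∇z| = √(a² + b²) = √(0.00064 + 0.13143) = 0.36342.
True dip = arctan(0.36342) = 20.0°, dipping toward S (azimuth ≈ 176°).

20.0°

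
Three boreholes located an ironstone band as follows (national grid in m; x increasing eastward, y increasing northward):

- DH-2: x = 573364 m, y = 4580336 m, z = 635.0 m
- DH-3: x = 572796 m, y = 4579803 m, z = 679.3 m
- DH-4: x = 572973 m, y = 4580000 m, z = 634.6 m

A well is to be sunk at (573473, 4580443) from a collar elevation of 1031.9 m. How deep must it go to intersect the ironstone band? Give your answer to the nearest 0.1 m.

Let the plane be z = a·x + b·y + c.
DH-3−DH-2: −568a − 533b = 44.3;  DH-4−DH-2: −391a − 336b = −0.4.
Solving gives a = 0.860039875, b = −0.999629735.
Then c = 635 − a·573364 − b·4580336 = 4086159.16.
At (573473, 4580443): z_contact = 493209.65 − 4578747.02 + 4086159.16 = 621.78 m.
Depth below ground = 1031.9 − 621.78 = 410.1 m.

410.1 m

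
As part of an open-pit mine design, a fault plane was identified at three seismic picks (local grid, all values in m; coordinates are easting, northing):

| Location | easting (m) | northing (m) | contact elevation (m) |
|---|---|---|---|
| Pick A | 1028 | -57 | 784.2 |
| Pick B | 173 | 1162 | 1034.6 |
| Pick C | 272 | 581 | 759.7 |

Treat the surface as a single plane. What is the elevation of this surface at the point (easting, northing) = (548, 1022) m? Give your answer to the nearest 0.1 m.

Let the plane be z = a·easting + b·northing + c.
Pick B−Pick A: −855a + 1219b = 250.4;  Pick C−Pick A: −756a + 638b = −24.5.
Solving gives a = 0.504211, b = 0.559065.
Then c = 784.2 − a·1028 − b·-57 = 297.74.
At (548, 1022): z = 276.3 + 571.4 + 297.74 = 1145.4 m.

1145.4 m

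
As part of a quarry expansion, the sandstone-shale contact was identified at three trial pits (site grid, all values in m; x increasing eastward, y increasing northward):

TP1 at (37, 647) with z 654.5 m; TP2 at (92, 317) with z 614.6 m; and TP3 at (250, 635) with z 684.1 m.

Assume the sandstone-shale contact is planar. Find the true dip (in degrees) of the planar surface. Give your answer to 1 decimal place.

Let the plane be z = a·x + b·y + c.
TP2−TP1: 55a − 330b = −39.9;  TP3−TP1: 213a − 12b = 29.6.
Solving gives a = 0.14716, b = 0.14544.
Gradient magnitude |∇z| = √(a² + b²) = √(0.02166 + 0.02115) = 0.20690.
True dip = arctan(0.20690) = 11.7°, dipping toward SW (azimuth ≈ 225°).

11.7°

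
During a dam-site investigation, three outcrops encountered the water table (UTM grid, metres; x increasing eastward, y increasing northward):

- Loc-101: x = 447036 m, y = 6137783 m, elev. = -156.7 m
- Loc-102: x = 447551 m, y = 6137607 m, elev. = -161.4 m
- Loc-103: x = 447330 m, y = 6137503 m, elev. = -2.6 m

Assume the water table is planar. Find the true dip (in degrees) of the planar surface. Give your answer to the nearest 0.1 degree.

42.8°

Let the plane be z = a·x + b·y + c.
Loc-102−Loc-101: 515a − 176b = −4.7;  Loc-103−Loc-101: 294a − 280b = 154.1.
Solving gives a = −0.30758, b = −0.87332.
Gradient magnitude |∇z| = √(a² + b²) = √(0.09461 + 0.76268) = 0.92590.
True dip = arctan(0.92590) = 42.8°, dipping toward NNE (azimuth ≈ 019°).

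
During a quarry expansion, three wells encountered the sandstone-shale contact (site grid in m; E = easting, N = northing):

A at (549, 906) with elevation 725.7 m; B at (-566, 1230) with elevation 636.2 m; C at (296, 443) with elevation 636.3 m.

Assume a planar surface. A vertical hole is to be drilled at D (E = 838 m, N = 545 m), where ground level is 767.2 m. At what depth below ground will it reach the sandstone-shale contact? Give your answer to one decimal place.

54.0 m

Two edge vectors: A→B = (-1115, 324, -89.5), A→C = (-253, -463, -89.4).
Normal n = (A→B) × (A→C) = (-70404.1, -77037.5, 598217).
So ∂z/∂E = −n_x/n_z = 0.117690 and ∂z/∂N = −n_y/n_z = 0.128779.
Intercept c from A: 725.7 − 64.61 − 116.67 = 544.41.
At (838, 545): z_contact = 98.62 + 70.18 + 544.41 = 713.22 m.
Depth below ground = 767.2 − 713.22 = 54.0 m.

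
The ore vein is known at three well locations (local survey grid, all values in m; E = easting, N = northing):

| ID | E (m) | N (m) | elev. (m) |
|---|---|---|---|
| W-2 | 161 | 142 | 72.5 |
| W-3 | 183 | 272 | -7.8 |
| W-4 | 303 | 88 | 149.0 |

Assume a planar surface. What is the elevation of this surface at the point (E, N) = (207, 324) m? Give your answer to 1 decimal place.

-35.6 m

Two edge vectors: W-2→W-3 = (22, 130, -80.3), W-2→W-4 = (142, -54, 76.5).
Normal n = (W-2→W-3) × (W-2→W-4) = (5608.8, -13085.6, -19648).
So ∂z/∂E = −n_x/n_z = 0.28546 and ∂z/∂N = −n_y/n_z = −0.66600.
Intercept c from W-2: 72.5 − 45.96 + 94.57 = 121.11.
At (207, 324): z = 59.1 − 215.8 + 121.11 = -35.6 m.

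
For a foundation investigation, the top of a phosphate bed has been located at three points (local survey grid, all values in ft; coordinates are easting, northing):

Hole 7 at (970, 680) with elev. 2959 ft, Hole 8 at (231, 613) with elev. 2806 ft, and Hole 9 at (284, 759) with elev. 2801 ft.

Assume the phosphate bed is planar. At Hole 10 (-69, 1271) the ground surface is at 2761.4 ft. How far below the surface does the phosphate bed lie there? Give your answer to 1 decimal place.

95.0 ft

Two edge vectors: Hole 7→Hole 8 = (-739, -67, -153), Hole 7→Hole 9 = (-686, 79, -158).
Normal n = (Hole 7→Hole 8) × (Hole 7→Hole 9) = (22673, -11804, -104343).
So ∂z/∂easting = −n_x/n_z = 0.217293 and ∂z/∂northing = −n_y/n_z = −0.113127.
Intercept c from Hole 7: 2959 − 210.77 + 76.93 = 2825.15.
At (-69, 1271): z_contact = −14.99 − 143.78 + 2825.15 = 2666.37 ft.
Depth below ground = 2761.4 − 2666.37 = 95.0 ft.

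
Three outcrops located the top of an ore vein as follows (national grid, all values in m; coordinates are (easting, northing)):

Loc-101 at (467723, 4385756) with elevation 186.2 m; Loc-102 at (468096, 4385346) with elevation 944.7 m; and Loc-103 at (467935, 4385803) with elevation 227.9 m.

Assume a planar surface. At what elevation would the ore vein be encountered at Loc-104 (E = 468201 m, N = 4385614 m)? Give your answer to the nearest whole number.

Let the plane be z = a·E + b·N + c.
Loc-102−Loc-101: 373a − 410b = 758.5;  Loc-103−Loc-101: 212a + 47b = 41.7.
Solving gives a = 0.50498798, b = −1.39058410.
Then c = 186.2 − a·467723 − b·4385756 = 5862754.27.
At (468201, 4385614): z = 236435.9 − 6098565.1 + 5862754.27 = 625.0 m.

625 m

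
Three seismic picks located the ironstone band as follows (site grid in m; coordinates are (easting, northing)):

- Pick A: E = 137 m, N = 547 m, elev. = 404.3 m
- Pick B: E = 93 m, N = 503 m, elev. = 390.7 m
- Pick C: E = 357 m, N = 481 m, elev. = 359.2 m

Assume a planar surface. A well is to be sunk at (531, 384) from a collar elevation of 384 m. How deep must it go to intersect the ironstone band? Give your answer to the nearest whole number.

Let the plane be z = a·E + b·N + c.
Pick B−Pick A: −44a − 44b = −13.6;  Pick C−Pick A: 220a − 66b = −45.1.
Solving gives a = −0.08636, b = 0.39545.
Then c = 404.3 − a·137 − b·547 = 199.82.
At (531, 384): z_contact = −45.9 + 151.9 + 199.82 = 305.8 m.
Depth below ground = 384 − 305.8 = 78 m.

78 m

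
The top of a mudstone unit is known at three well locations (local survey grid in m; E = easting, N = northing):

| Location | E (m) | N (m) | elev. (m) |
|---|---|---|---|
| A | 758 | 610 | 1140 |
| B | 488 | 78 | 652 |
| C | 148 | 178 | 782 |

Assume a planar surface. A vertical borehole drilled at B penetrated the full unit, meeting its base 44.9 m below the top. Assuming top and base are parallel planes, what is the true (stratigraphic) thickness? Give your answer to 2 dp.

Let the plane be z = a·E + b·N + c.
B−A: −270a − 532b = −488;  C−A: −610a − 432b = −358.
Solving gives a = −0.09794, b = 0.96700.
|∇z| = √(a²+b²) = 0.97195, so dip δ = arctan(0.97195) = 44.18°.
True thickness = vertical thickness × cos δ = 44.9 × cos 44.18° = 32.20 m.

32.20 m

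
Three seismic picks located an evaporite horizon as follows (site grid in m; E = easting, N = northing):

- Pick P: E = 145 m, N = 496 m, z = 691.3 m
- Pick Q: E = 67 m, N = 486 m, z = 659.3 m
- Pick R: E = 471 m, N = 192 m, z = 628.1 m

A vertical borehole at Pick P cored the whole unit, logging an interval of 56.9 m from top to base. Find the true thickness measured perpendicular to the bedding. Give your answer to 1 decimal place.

47.4 m

Two edge vectors: Pick P→Pick Q = (-78, -10, -32), Pick P→Pick R = (326, -304, -63.2).
Normal n = (Pick P→Pick Q) × (Pick P→Pick R) = (-9096, -15361.6, 26972).
So ∂z/∂E = −n_x/n_z = 0.33724 and ∂z/∂N = −n_y/n_z = 0.56954.
|∇z| = √(a²+b²) = 0.66189, so dip δ = arctan(0.66189) = 33.50°.
True thickness = vertical thickness × cos δ = 56.9 × cos 33.50° = 47.4 m.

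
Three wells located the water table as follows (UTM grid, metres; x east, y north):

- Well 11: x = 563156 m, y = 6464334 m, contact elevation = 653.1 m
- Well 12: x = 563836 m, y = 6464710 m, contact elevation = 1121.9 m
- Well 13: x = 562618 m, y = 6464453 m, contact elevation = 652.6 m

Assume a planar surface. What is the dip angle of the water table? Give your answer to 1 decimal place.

Two edge vectors: Well 11→Well 12 = (680, 376, 468.8), Well 11→Well 13 = (-538, 119, -0.5).
Normal n = (Well 11→Well 12) × (Well 11→Well 13) = (-55975.2, -251874.4, 283208).
So ∂z/∂x = −n_x/n_z = 0.19765 and ∂z/∂y = −n_y/n_z = 0.88936.
Gradient magnitude |∇z| = √(a² + b²) = √(0.03906 + 0.79096) = 0.91106.
True dip = arctan(0.91106) = 42.3°, dipping toward SSW (azimuth ≈ 193°).

42.3°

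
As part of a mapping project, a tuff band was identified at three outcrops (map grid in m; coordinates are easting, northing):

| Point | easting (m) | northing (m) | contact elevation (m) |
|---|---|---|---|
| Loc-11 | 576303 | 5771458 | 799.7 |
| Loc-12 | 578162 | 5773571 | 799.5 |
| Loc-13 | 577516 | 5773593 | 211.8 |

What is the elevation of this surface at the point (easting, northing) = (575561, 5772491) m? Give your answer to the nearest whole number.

-659 m

Two edge vectors: Loc-11→Loc-12 = (1859, 2113, -0.2), Loc-11→Loc-13 = (1213, 2135, -587.9).
Normal n = (Loc-11→Loc-12) × (Loc-11→Loc-13) = (-1241805.7, 1092663.5, 1405896).
So ∂z/∂easting = −n_x/n_z = 0.88328418 and ∂z/∂northing = −n_y/n_z = −0.77720080.
Intercept c from Loc-11: 799.7 − 509039.32 + 4485581.79 = 3977342.17.
At (575561, 5772491): z = 508383.9 − 4486384.6 + 3977342.17 = -658.5 m.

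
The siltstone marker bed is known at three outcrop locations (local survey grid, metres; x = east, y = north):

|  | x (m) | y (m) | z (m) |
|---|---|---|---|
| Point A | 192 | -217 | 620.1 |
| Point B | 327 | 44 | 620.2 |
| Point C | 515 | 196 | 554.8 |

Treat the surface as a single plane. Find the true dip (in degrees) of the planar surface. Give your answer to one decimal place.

Two edge vectors: Point A→Point B = (135, 261, 0.1), Point A→Point C = (323, 413, -65.3).
Normal n = (Point A→Point B) × (Point A→Point C) = (-17084.6, 8847.8, -28548).
So ∂z/∂x = −n_x/n_z = −0.59845 and ∂z/∂y = −n_y/n_z = 0.30993.
Gradient magnitude |∇z| = √(a² + b²) = √(0.35814 + 0.09605) = 0.67394.
True dip = arctan(0.67394) = 34.0°, dipping toward ESE (azimuth ≈ 117°).

34.0°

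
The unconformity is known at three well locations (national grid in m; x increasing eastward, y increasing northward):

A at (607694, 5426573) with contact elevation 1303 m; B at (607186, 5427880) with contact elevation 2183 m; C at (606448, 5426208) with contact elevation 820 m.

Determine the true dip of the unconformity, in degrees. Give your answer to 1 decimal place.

37.2°

Two edge vectors: A→B = (-508, 1307, 880), A→C = (-1246, -365, -483).
Normal n = (A→B) × (A→C) = (-310081, -1341844, 1813942).
So ∂z/∂x = −n_x/n_z = 0.17094 and ∂z/∂y = −n_y/n_z = 0.73974.
Gradient magnitude |∇z| = √(a² + b²) = √(0.02922 + 0.54721) = 0.75923.
True dip = arctan(0.75923) = 37.2°, dipping toward SSW (azimuth ≈ 193°).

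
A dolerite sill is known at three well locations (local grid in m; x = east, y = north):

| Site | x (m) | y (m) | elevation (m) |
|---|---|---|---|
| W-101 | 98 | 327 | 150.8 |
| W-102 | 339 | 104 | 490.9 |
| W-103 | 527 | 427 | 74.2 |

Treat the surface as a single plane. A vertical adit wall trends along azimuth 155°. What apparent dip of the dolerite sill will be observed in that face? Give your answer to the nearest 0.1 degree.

52.5°

Two edge vectors: W-101→W-102 = (241, -223, 340.1), W-101→W-103 = (429, 100, -76.6).
Normal n = (W-101→W-102) × (W-101→W-103) = (-16928.2, 164363.5, 119767).
So ∂z/∂x = −n_x/n_z = 0.14134 and ∂z/∂y = −n_y/n_z = −1.37236.
Unit vector along 155° is (sin 155°, cos 155°) = (0.4226, -0.9063).
Slope in that direction = a·(0.4226) + b·(-0.9063) = 1.30352.
Apparent dip = arctan|1.30352| = 52.5° (true dip is 54.1°, so apparent ≤ true as expected).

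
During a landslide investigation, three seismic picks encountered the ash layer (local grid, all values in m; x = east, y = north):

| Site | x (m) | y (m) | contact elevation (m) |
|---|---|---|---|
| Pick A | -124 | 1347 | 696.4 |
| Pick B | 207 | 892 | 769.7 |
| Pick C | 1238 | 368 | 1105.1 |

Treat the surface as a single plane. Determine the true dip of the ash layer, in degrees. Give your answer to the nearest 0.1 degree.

Two edge vectors: Pick A→Pick B = (331, -455, 73.3), Pick A→Pick C = (1362, -979, 408.7).
Normal n = (Pick A→Pick B) × (Pick A→Pick C) = (-114197.8, -35445.1, 295661).
So ∂z/∂x = −n_x/n_z = 0.38625 and ∂z/∂y = −n_y/n_z = 0.11988.
Gradient magnitude |∇z| = √(a² + b²) = √(0.14919 + 0.01437) = 0.40442.
True dip = arctan(0.40442) = 22.0°, dipping toward WSW (azimuth ≈ 253°).

22.0°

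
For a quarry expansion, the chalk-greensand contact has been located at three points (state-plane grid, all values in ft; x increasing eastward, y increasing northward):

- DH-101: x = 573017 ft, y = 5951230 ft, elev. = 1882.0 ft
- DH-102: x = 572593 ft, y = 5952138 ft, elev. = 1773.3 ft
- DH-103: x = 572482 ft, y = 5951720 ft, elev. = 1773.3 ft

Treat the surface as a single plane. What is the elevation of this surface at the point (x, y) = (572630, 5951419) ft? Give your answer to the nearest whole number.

Two edge vectors: DH-101→DH-102 = (-424, 908, -108.7), DH-101→DH-103 = (-535, 490, -108.7).
Normal n = (DH-101→DH-102) × (DH-101→DH-103) = (-45436.6, 12065.7, 278020).
So ∂z/∂x = −n_x/n_z = 0.16342925 and ∂z/∂y = −n_y/n_z = −0.04339868.
Intercept c from DH-101: 1882 − 93647.74 + 258275.50 = 166509.77.
At (572630, 5951419): z = 93584.5 − 258283.7 + 166509.77 = 1810.6 ft.

1811 ft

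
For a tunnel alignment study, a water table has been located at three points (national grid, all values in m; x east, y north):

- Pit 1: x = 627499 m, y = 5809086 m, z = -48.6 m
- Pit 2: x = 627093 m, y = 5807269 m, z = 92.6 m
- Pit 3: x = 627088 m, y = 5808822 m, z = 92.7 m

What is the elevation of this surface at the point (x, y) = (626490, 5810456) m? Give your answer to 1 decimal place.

296.2 m

Let the plane be z = a·x + b·y + c.
Pit 2−Pit 1: −406a − 1817b = 141.2;  Pit 3−Pit 1: −411a − 264b = 141.3.
Solving gives a = −0.343127377, b = −0.001040333.
Then c = -48.6 − a·627499 − b·5809086 = 221306.87.
At (626490, 5810456): z = −214965.9 − 6044.8 + 221306.87 = 296.2 m.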